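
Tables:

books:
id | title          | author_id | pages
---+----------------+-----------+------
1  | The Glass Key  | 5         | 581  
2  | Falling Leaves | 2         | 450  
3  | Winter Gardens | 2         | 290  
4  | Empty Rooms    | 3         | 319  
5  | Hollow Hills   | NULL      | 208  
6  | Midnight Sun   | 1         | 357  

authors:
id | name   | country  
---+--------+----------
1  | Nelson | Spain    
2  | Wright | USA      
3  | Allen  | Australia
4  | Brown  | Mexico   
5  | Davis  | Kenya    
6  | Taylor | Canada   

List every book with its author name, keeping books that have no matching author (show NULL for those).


LEFT JOIN keeps every row from books (the left table); where author_id has no match in authors, the author columns become NULL. Walk through each book:
  - book 1 (The Glass Key): author_id=5 -> matches Davis
  - book 2 (Falling Leaves): author_id=2 -> matches Wright
  - book 3 (Winter Gardens): author_id=2 -> matches Wright
  - book 4 (Empty Rooms): author_id=3 -> matches Allen
  - book 5 (Hollow Hills): author_id=NULL, no match -> kept with NULL
  - book 6 (Midnight Sun): author_id=1 -> matches Nelson
All 6 rows appear; 1 has NULL author.

SQL:
SELECT a.title, b.name AS author
FROM books a
LEFT JOIN authors b ON a.author_id = b.id

Result:
title          | author
---------------+-------
The Glass Key  | Davis 
Falling Leaves | Wright
Winter Gardens | Wright
Empty Rooms    | Allen 
Hollow Hills   | NULL  
Midnight Sun   | Nelson


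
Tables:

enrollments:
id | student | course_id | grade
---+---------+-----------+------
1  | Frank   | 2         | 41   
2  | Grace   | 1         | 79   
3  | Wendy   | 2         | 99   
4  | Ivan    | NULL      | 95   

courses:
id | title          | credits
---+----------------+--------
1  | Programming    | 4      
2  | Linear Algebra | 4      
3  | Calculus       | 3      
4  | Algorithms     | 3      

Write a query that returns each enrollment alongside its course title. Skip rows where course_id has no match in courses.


INNER JOIN keeps only enrollments rows whose course_id matches an id in courses. Walk through each enrollment:
  - enrollment 1 (Frank): course_id=2 -> matches Linear Algebra
  - enrollment 2 (Grace): course_id=1 -> matches Programming
  - enrollment 3 (Wendy): course_id=2 -> matches Linear Algebra
  - enrollment 4 (Ivan): course_id=NULL, no match -> dropped
So 1 of 4 rows is dropped.

SQL:
SELECT a.student, b.title AS course
FROM enrollments a
INNER JOIN courses b ON a.course_id = b.id

Result:
student | course        
--------+---------------
Frank   | Linear Algebra
Grace   | Programming   
Wendy   | Linear Algebra


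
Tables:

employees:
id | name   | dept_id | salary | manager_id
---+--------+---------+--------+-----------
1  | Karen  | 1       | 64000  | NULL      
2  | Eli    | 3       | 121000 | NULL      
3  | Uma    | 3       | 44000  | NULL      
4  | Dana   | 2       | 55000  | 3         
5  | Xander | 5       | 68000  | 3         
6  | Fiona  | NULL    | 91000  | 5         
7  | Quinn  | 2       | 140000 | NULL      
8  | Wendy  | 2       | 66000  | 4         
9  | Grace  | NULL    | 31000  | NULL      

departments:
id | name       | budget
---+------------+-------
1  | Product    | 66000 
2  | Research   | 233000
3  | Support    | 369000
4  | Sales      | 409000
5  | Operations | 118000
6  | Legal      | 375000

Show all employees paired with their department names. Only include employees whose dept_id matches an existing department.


INNER JOIN keeps only employees rows whose dept_id matches an id in departments. Walk through each employee:
  - employee 1 (Karen): dept_id=1 -> matches Product
  - employee 2 (Eli): dept_id=3 -> matches Support
  - employee 3 (Uma): dept_id=3 -> matches Support
  - employee 4 (Dana): dept_id=2 -> matches Research
  - employee 5 (Xander): dept_id=5 -> matches Operations
  - employee 6 (Fiona): dept_id=NULL, no match -> dropped
  - employee 7 (Quinn): dept_id=2 -> matches Research
  - employee 8 (Wendy): dept_id=2 -> matches Research
  - employee 9 (Grace): dept_id=NULL, no match -> dropped
So 2 of 9 rows are dropped.

SQL:
SELECT a.name, b.name AS department
FROM employees a
INNER JOIN departments b ON a.dept_id = b.id

Result:
name   | department
-------+-----------
Karen  | Product   
Eli    | Support   
Uma    | Support   
Dana   | Research  
Xander | Operations
Quinn  | Research  
Wendy  | Research  


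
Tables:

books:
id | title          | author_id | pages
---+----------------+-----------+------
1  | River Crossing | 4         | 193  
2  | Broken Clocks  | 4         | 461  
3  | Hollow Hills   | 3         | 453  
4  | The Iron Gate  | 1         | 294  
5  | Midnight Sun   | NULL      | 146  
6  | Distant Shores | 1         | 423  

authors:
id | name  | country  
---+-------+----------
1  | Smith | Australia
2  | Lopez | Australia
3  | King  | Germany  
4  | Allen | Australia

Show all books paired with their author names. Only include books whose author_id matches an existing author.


INNER JOIN keeps only books rows whose author_id matches an id in authors. Walk through each book:
  - book 1 (River Crossing): author_id=4 -> matches Allen
  - book 2 (Broken Clocks): author_id=4 -> matches Allen
  - book 3 (Hollow Hills): author_id=3 -> matches King
  - book 4 (The Iron Gate): author_id=1 -> matches Smith
  - book 5 (Midnight Sun): author_id=NULL, no match -> dropped
  - book 6 (Distant Shores): author_id=1 -> matches Smith
So 1 of 6 rows is dropped.

SQL:
SELECT a.title, b.name AS author
FROM books a
INNER JOIN authors b ON a.author_id = b.id

Result:
title          | author
---------------+-------
River Crossing | Allen 
Broken Clocks  | Allen 
Hollow Hills   | King  
The Iron Gate  | Smith 
Distant Shores | Smith 


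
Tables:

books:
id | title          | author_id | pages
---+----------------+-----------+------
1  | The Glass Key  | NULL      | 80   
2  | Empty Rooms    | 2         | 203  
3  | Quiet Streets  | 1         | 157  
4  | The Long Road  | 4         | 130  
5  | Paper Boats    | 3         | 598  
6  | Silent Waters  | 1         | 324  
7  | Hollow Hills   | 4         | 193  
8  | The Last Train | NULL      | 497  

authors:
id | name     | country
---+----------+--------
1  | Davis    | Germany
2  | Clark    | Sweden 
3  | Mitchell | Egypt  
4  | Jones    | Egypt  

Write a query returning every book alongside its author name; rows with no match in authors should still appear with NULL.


LEFT JOIN keeps every row from books (the left table); where author_id has no match in authors, the author columns become NULL. Walk through each book:
  - book 1 (The Glass Key): author_id=NULL, no match -> kept with NULL
  - book 2 (Empty Rooms): author_id=2 -> matches Clark
  - book 3 (Quiet Streets): author_id=1 -> matches Davis
  - book 4 (The Long Road): author_id=4 -> matches Jones
  - book 5 (Paper Boats): author_id=3 -> matches Mitchell
  - book 6 (Silent Waters): author_id=1 -> matches Davis
  - book 7 (Hollow Hills): author_id=4 -> matches Jones
  - book 8 (The Last Train): author_id=NULL, no match -> kept with NULL
All 8 rows appear; 2 have NULL author.

SQL:
SELECT a.title, b.name AS author
FROM books a
LEFT JOIN authors b ON a.author_id = b.id

Result:
title          | author  
---------------+---------
The Glass Key  | NULL    
Empty Rooms    | Clark   
Quiet Streets  | Davis   
The Long Road  | Jones   
Paper Boats    | Mitchell
Silent Waters  | Davis   
Hollow Hills   | Jones   
The Last Train | NULL    


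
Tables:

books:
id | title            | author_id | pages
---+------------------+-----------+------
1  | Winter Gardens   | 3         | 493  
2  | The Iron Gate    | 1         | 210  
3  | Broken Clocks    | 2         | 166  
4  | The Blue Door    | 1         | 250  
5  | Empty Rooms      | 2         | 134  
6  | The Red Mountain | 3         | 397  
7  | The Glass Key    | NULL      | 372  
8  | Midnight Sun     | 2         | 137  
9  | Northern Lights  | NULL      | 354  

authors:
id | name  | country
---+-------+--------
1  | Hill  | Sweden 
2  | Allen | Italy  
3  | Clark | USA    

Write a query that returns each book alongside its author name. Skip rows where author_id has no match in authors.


INNER JOIN keeps only books rows whose author_id matches an id in authors. Walk through each book:
  - book 1 (Winter Gardens): author_id=3 -> matches Clark
  - book 2 (The Iron Gate): author_id=1 -> matches Hill
  - book 3 (Broken Clocks): author_id=2 -> matches Allen
  - book 4 (The Blue Door): author_id=1 -> matches Hill
  - book 5 (Empty Rooms): author_id=2 -> matches Allen
  - book 6 (The Red Mountain): author_id=3 -> matches Clark
  - book 7 (The Glass Key): author_id=NULL, no match -> dropped
  - book 8 (Midnight Sun): author_id=2 -> matches Allen
  - book 9 (Northern Lights): author_id=NULL, no match -> dropped
So 2 of 9 rows are dropped.

SQL:
SELECT a.title, b.name AS author
FROM books a
INNER JOIN authors b ON a.author_id = b.id

Result:
title            | author
-----------------+-------
Winter Gardens   | Clark 
The Iron Gate    | Hill  
Broken Clocks    | Allen 
The Blue Door    | Hill  
Empty Rooms      | Allen 
The Red Mountain | Clark 
Midnight Sun     | Allen 


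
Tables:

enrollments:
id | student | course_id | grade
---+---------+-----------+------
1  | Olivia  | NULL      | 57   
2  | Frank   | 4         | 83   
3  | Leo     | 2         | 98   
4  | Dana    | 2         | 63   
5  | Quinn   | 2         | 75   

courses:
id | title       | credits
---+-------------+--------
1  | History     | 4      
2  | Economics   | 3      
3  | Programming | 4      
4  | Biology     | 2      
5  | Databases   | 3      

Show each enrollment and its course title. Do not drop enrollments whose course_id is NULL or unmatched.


LEFT JOIN keeps every row from enrollments (the left table); where course_id has no match in courses, the course columns become NULL. Walk through each enrollment:
  - enrollment 1 (Olivia): course_id=NULL, no match -> kept with NULL
  - enrollment 2 (Frank): course_id=4 -> matches Biology
  - enrollment 3 (Leo): course_id=2 -> matches Economics
  - enrollment 4 (Dana): course_id=2 -> matches Economics
  - enrollment 5 (Quinn): course_id=2 -> matches Economics
All 5 rows appear; 1 has NULL course.

SQL:
SELECT a.student, b.title AS course
FROM enrollments a
LEFT JOIN courses b ON a.course_id = b.id

Result:
student | course   
--------+----------
Olivia  | NULL     
Frank   | Biology  
Leo     | Economics
Dana    | Economics
Quinn   | Economics


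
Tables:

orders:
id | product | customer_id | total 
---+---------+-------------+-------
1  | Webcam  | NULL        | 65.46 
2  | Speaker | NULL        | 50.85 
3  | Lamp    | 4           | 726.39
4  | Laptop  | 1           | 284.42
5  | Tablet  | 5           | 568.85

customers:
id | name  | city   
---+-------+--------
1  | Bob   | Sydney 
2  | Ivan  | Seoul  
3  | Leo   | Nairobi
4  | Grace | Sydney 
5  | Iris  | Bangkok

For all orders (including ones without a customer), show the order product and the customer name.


LEFT JOIN keeps every row from orders (the left table); where customer_id has no match in customers, the customer columns become NULL. Walk through each order:
  - order 1 (Webcam): customer_id=NULL, no match -> kept with NULL
  - order 2 (Speaker): customer_id=NULL, no match -> kept with NULL
  - order 3 (Lamp): customer_id=4 -> matches Grace
  - order 4 (Laptop): customer_id=1 -> matches Bob
  - order 5 (Tablet): customer_id=5 -> matches Iris
All 5 rows appear; 2 have NULL customer.

SQL:
SELECT a.product, b.name AS customer
FROM orders a
LEFT JOIN customers b ON a.customer_id = b.id

Result:
product | customer
--------+---------
Webcam  | NULL    
Speaker | NULL    
Lamp    | Grace   
Laptop  | Bob     
Tablet  | Iris    


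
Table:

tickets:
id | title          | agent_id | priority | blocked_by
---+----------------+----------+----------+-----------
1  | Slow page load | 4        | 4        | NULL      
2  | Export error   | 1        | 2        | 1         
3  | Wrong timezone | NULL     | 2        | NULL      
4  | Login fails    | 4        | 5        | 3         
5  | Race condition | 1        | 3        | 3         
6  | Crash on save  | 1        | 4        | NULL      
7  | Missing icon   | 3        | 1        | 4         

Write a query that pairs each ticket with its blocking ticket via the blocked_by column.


This is a self-join: tickets is joined to a second copy of itself, matching each row's blocked_by to another row's id. Use LEFT JOIN so rows with blocked_by=NULL are kept.
  - ticket 1 (Slow page load): blocked_by=NULL -> NULL
  - ticket 2 (Export error): blocked_by=1 -> Slow page load
  - ticket 3 (Wrong timezone): blocked_by=NULL -> NULL
  - ticket 4 (Login fails): blocked_by=3 -> Wrong timezone
  - ticket 5 (Race condition): blocked_by=3 -> Wrong timezone
  - ticket 6 (Crash on save): blocked_by=NULL -> NULL
  - ticket 7 (Missing icon): blocked_by=4 -> Login fails

SQL:
SELECT a.title AS item, b.title AS blocked_by
FROM tickets a
LEFT JOIN tickets b ON a.blocked_by = b.id

Result:
item           | blocked_by    
---------------+---------------
Slow page load | NULL          
Export error   | Slow page load
Wrong timezone | NULL          
Login fails    | Wrong timezone
Race condition | Wrong timezone
Crash on save  | NULL          
Missing icon   | Login fails   


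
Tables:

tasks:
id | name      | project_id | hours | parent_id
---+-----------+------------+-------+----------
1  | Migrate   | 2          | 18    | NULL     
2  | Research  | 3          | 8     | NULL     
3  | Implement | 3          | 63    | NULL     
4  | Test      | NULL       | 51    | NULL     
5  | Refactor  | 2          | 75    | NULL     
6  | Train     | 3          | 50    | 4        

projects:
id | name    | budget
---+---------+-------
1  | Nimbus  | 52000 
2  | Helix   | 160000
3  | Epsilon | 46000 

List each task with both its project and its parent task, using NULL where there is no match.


Two LEFT JOINs from the same base table tasks: one to projects via project_id, one to tasks itself via parent_id. Both are LEFT so every task is preserved.
Match against projects:
  - task 1 (Migrate): project_id=2 -> matches Helix
  - task 2 (Research): project_id=3 -> matches Epsilon
  - task 3 (Implement): project_id=3 -> matches Epsilon
  - task 4 (Test): project_id=NULL, no match -> kept with NULL
  - task 5 (Refactor): project_id=2 -> matches Helix
  - task 6 (Train): project_id=3 -> matches Epsilon
Match against tasks (self):
  - task 1 (Migrate): parent_id=NULL -> NULL
  - task 2 (Research): parent_id=NULL -> NULL
  - task 3 (Implement): parent_id=NULL -> NULL
  - task 4 (Test): parent_id=NULL -> NULL
  - task 5 (Refactor): parent_id=NULL -> NULL
  - task 6 (Train): parent_id=4 -> Test

SQL:
SELECT a.name, b.name AS project, c.name AS parent
FROM tasks a
LEFT JOIN projects b ON a.project_id = b.id
LEFT JOIN tasks c ON a.parent_id = c.id

Result:
name      | project | parent
----------+---------+-------
Migrate   | Helix   | NULL  
Research  | Epsilon | NULL  
Implement | Epsilon | NULL  
Test      | NULL    | NULL  
Refactor  | Helix   | NULL  
Train     | Epsilon | Test  


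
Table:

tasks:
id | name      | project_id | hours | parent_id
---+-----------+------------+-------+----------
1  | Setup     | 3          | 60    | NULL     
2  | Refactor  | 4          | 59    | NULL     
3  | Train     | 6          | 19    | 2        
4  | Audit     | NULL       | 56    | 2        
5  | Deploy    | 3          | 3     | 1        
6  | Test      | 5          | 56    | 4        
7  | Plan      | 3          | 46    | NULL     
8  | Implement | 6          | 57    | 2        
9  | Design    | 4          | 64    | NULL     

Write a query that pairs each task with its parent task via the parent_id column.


This is a self-join: tasks is joined to a second copy of itself, matching each row's parent_id to another row's id. Use LEFT JOIN so rows with parent_id=NULL are kept.
  - task 1 (Setup): parent_id=NULL -> NULL
  - task 2 (Refactor): parent_id=NULL -> NULL
  - task 3 (Train): parent_id=2 -> Refactor
  - task 4 (Audit): parent_id=2 -> Refactor
  - task 5 (Deploy): parent_id=1 -> Setup
  - task 6 (Test): parent_id=4 -> Audit
  - task 7 (Plan): parent_id=NULL -> NULL
  - task 8 (Implement): parent_id=2 -> Refactor
  - task 9 (Design): parent_id=NULL -> NULL

SQL:
SELECT a.name AS item, b.name AS parent
FROM tasks a
LEFT JOIN tasks b ON a.parent_id = b.id

Result:
item      | parent  
----------+---------
Setup     | NULL    
Refactor  | NULL    
Train     | Refactor
Audit     | Refactor
Deploy    | Setup   
Test      | Audit   
Plan      | NULL    
Implement | Refactor
Design    | NULL    


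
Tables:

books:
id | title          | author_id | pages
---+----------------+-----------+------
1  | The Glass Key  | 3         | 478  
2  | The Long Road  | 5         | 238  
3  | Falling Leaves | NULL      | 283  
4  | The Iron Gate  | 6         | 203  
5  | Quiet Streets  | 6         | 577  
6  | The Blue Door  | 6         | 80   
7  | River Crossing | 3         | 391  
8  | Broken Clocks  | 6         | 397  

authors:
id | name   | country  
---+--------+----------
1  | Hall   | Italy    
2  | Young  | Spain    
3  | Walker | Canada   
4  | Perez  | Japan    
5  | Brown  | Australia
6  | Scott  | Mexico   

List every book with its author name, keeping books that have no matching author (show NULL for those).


LEFT JOIN keeps every row from books (the left table); where author_id has no match in authors, the author columns become NULL. Walk through each book:
  - book 1 (The Glass Key): author_id=3 -> matches Walker
  - book 2 (The Long Road): author_id=5 -> matches Brown
  - book 3 (Falling Leaves): author_id=NULL, no match -> kept with NULL
  - book 4 (The Iron Gate): author_id=6 -> matches Scott
  - book 5 (Quiet Streets): author_id=6 -> matches Scott
  - book 6 (The Blue Door): author_id=6 -> matches Scott
  - book 7 (River Crossing): author_id=3 -> matches Walker
  - book 8 (Broken Clocks): author_id=6 -> matches Scott
All 8 rows appear; 1 has NULL author.

SQL:
SELECT a.title, b.name AS author
FROM books a
LEFT JOIN authors b ON a.author_id = b.id

Result:
title          | author
---------------+-------
The Glass Key  | Walker
The Long Road  | Brown 
Falling Leaves | NULL  
The Iron Gate  | Scott 
Quiet Streets  | Scott 
The Blue Door  | Scott 
River Crossing | Walker
Broken Clocks  | Scott 


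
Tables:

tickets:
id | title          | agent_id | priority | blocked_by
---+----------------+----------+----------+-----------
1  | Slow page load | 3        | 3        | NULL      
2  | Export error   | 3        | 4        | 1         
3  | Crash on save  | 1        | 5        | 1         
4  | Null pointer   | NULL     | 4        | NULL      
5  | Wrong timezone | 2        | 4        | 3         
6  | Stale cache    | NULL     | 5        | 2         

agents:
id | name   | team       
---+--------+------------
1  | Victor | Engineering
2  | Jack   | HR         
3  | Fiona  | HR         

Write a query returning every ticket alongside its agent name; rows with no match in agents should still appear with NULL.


LEFT JOIN keeps every row from tickets (the left table); where agent_id has no match in agents, the agent columns become NULL. Walk through each ticket:
  - ticket 1 (Slow page load): agent_id=3 -> matches Fiona
  - ticket 2 (Export error): agent_id=3 -> matches Fiona
  - ticket 3 (Crash on save): agent_id=1 -> matches Victor
  - ticket 4 (Null pointer): agent_id=NULL, no match -> kept with NULL
  - ticket 5 (Wrong timezone): agent_id=2 -> matches Jack
  - ticket 6 (Stale cache): agent_id=NULL, no match -> kept with NULL
All 6 rows appear; 2 have NULL agent.

SQL:
SELECT a.title, b.name AS agent
FROM tickets a
LEFT JOIN agents b ON a.agent_id = b.id

Result:
title          | agent 
---------------+-------
Slow page load | Fiona 
Export error   | Fiona 
Crash on save  | Victor
Null pointer   | NULL  
Wrong timezone | Jack  
Stale cache    | NULL  


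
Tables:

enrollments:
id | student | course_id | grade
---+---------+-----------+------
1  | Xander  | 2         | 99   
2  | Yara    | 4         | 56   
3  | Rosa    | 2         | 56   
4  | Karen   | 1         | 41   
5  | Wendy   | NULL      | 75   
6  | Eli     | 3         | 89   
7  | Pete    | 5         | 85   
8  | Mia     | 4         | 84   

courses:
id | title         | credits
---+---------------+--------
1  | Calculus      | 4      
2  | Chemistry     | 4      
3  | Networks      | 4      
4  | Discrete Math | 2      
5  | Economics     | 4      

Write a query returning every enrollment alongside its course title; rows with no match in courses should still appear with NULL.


LEFT JOIN keeps every row from enrollments (the left table); where course_id has no match in courses, the course columns become NULL. Walk through each enrollment:
  - enrollment 1 (Xander): course_id=2 -> matches Chemistry
  - enrollment 2 (Yara): course_id=4 -> matches Discrete Math
  - enrollment 3 (Rosa): course_id=2 -> matches Chemistry
  - enrollment 4 (Karen): course_id=1 -> matches Calculus
  - enrollment 5 (Wendy): course_id=NULL, no match -> kept with NULL
  - enrollment 6 (Eli): course_id=3 -> matches Networks
  - enrollment 7 (Pete): course_id=5 -> matches Economics
  - enrollment 8 (Mia): course_id=4 -> matches Discrete Math
All 8 rows appear; 1 has NULL course.

SQL:
SELECT a.student, b.title AS course
FROM enrollments a
LEFT JOIN courses b ON a.course_id = b.id

Result:
student | course       
--------+--------------
Xander  | Chemistry    
Yara    | Discrete Math
Rosa    | Chemistry    
Karen   | Calculus     
Wendy   | NULL         
Eli     | Networks     
Pete    | Economics    
Mia     | Discrete Math


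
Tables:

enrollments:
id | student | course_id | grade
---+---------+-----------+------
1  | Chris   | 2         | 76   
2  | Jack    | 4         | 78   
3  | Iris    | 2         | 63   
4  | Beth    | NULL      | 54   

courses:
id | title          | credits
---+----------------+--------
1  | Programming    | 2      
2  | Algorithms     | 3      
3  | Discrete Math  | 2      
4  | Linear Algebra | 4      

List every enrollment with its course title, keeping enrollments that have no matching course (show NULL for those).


LEFT JOIN keeps every row from enrollments (the left table); where course_id has no match in courses, the course columns become NULL. Walk through each enrollment:
  - enrollment 1 (Chris): course_id=2 -> matches Algorithms
  - enrollment 2 (Jack): course_id=4 -> matches Linear Algebra
  - enrollment 3 (Iris): course_id=2 -> matches Algorithms
  - enrollment 4 (Beth): course_id=NULL, no match -> kept with NULL
All 4 rows appear; 1 has NULL course.

SQL:
SELECT a.student, b.title AS course
FROM enrollments a
LEFT JOIN courses b ON a.course_id = b.id

Result:
student | course        
--------+---------------
Chris   | Algorithms    
Jack    | Linear Algebra
Iris    | Algorithms    
Beth    | NULL          


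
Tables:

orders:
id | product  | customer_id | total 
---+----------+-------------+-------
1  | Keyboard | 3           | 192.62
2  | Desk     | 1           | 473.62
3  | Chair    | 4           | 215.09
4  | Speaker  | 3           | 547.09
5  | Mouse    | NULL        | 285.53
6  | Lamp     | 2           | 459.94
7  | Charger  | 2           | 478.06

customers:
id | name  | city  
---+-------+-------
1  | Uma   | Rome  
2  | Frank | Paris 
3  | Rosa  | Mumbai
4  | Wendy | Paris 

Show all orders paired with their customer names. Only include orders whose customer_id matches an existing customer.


INNER JOIN keeps only orders rows whose customer_id matches an id in customers. Walk through each order:
  - order 1 (Keyboard): customer_id=3 -> matches Rosa
  - order 2 (Desk): customer_id=1 -> matches Uma
  - order 3 (Chair): customer_id=4 -> matches Wendy
  - order 4 (Speaker): customer_id=3 -> matches Rosa
  - order 5 (Mouse): customer_id=NULL, no match -> dropped
  - order 6 (Lamp): customer_id=2 -> matches Frank
  - order 7 (Charger): customer_id=2 -> matches Frank
So 1 of 7 rows is dropped.

SQL:
SELECT a.product, b.name AS customer
FROM orders a
INNER JOIN customers b ON a.customer_id = b.id

Result:
product  | customer
---------+---------
Keyboard | Rosa    
Desk     | Uma     
Chair    | Wendy   
Speaker  | Rosa    
Lamp     | Frank   
Charger  | Frank   


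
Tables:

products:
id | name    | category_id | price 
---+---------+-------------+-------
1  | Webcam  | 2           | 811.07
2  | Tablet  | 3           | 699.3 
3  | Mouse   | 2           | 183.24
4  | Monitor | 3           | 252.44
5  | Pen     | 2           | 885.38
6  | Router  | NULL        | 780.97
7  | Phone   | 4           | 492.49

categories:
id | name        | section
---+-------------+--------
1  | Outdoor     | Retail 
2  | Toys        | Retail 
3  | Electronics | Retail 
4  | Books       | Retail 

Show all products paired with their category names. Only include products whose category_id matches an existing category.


INNER JOIN keeps only products rows whose category_id matches an id in categories. Walk through each product:
  - product 1 (Webcam): category_id=2 -> matches Toys
  - product 2 (Tablet): category_id=3 -> matches Electronics
  - product 3 (Mouse): category_id=2 -> matches Toys
  - product 4 (Monitor): category_id=3 -> matches Electronics
  - product 5 (Pen): category_id=2 -> matches Toys
  - product 6 (Router): category_id=NULL, no match -> dropped
  - product 7 (Phone): category_id=4 -> matches Books
So 1 of 7 rows is dropped.

SQL:
SELECT a.name, b.name AS category
FROM products a
INNER JOIN categories b ON a.category_id = b.id

Result:
name    | category   
--------+------------
Webcam  | Toys       
Tablet  | Electronics
Mouse   | Toys       
Monitor | Electronics
Pen     | Toys       
Phone   | Books      


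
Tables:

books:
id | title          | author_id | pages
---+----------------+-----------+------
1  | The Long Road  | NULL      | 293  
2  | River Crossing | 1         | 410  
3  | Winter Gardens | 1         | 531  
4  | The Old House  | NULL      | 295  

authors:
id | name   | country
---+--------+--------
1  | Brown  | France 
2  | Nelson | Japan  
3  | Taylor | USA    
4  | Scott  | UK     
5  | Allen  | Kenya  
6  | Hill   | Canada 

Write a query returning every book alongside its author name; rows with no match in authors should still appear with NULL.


LEFT JOIN keeps every row from books (the left table); where author_id has no match in authors, the author columns become NULL. Walk through each book:
  - book 1 (The Long Road): author_id=NULL, no match -> kept with NULL
  - book 2 (River Crossing): author_id=1 -> matches Brown
  - book 3 (Winter Gardens): author_id=1 -> matches Brown
  - book 4 (The Old House): author_id=NULL, no match -> kept with NULL
All 4 rows appear; 2 have NULL author.

SQL:
SELECT a.title, b.name AS author
FROM books a
LEFT JOIN authors b ON a.author_id = b.id

Result:
title          | author
---------------+-------
The Long Road  | NULL  
River Crossing | Brown 
Winter Gardens | Brown 
The Old House  | NULL  


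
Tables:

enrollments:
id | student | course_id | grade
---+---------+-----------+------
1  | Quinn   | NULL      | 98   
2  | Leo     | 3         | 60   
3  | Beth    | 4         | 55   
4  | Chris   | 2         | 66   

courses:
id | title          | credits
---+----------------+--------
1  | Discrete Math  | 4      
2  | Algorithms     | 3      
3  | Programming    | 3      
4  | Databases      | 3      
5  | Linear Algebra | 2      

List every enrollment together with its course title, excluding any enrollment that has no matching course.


INNER JOIN keeps only enrollments rows whose course_id matches an id in courses. Walk through each enrollment:
  - enrollment 1 (Quinn): course_id=NULL, no match -> dropped
  - enrollment 2 (Leo): course_id=3 -> matches Programming
  - enrollment 3 (Beth): course_id=4 -> matches Databases
  - enrollment 4 (Chris): course_id=2 -> matches Algorithms
So 1 of 4 rows is dropped.

SQL:
SELECT a.student, b.title AS course
FROM enrollments a
INNER JOIN courses b ON a.course_id = b.id

Result:
student | course     
--------+------------
Leo     | Programming
Beth    | Databases  
Chris   | Algorithms 


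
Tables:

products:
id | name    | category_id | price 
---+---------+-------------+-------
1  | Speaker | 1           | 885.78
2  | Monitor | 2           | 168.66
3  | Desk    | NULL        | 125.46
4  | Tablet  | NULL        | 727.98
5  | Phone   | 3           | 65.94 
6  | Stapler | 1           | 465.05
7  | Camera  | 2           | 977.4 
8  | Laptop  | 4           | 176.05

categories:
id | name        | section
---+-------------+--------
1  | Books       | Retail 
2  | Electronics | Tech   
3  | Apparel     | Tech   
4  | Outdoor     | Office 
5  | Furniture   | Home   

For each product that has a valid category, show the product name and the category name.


INNER JOIN keeps only products rows whose category_id matches an id in categories. Walk through each product:
  - product 1 (Speaker): category_id=1 -> matches Books
  - product 2 (Monitor): category_id=2 -> matches Electronics
  - product 3 (Desk): category_id=NULL, no match -> dropped
  - product 4 (Tablet): category_id=NULL, no match -> dropped
  - product 5 (Phone): category_id=3 -> matches Apparel
  - product 6 (Stapler): category_id=1 -> matches Books
  - product 7 (Camera): category_id=2 -> matches Electronics
  - product 8 (Laptop): category_id=4 -> matches Outdoor
So 2 of 8 rows are dropped.

SQL:
SELECT a.name, b.name AS category
FROM products a
INNER JOIN categories b ON a.category_id = b.id

Result:
name    | category   
--------+------------
Speaker | Books      
Monitor | Electronics
Phone   | Apparel    
Stapler | Books      
Camera  | Electronics
Laptop  | Outdoor    


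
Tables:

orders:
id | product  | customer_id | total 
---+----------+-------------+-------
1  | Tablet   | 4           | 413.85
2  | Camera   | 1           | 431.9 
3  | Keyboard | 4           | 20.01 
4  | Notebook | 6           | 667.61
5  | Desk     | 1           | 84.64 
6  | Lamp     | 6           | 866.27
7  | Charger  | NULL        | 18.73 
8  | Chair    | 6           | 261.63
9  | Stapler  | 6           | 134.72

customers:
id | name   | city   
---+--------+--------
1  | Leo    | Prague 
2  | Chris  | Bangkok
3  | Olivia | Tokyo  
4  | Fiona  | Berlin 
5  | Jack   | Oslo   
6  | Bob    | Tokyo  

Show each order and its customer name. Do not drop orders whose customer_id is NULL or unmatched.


LEFT JOIN keeps every row from orders (the left table); where customer_id has no match in customers, the customer columns become NULL. Walk through each order:
  - order 1 (Tablet): customer_id=4 -> matches Fiona
  - order 2 (Camera): customer_id=1 -> matches Leo
  - order 3 (Keyboard): customer_id=4 -> matches Fiona
  - order 4 (Notebook): customer_id=6 -> matches Bob
  - order 5 (Desk): customer_id=1 -> matches Leo
  - order 6 (Lamp): customer_id=6 -> matches Bob
  - order 7 (Charger): customer_id=NULL, no match -> kept with NULL
  - order 8 (Chair): customer_id=6 -> matches Bob
  - order 9 (Stapler): customer_id=6 -> matches Bob
All 9 rows appear; 1 has NULL customer.

SQL:
SELECT a.product, b.name AS customer
FROM orders a
LEFT JOIN customers b ON a.customer_id = b.id

Result:
product  | customer
---------+---------
Tablet   | Fiona   
Camera   | Leo     
Keyboard | Fiona   
Notebook | Bob     
Desk     | Leo     
Lamp     | Bob     
Charger  | NULL    
Chair    | Bob     
Stapler  | Bob     


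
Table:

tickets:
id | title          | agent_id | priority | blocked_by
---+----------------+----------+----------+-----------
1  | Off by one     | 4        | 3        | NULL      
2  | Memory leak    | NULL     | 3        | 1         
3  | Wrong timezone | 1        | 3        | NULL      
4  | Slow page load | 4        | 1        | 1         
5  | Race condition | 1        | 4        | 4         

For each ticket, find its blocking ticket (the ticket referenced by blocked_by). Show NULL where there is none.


This is a self-join: tickets is joined to a second copy of itself, matching each row's blocked_by to another row's id. Use LEFT JOIN so rows with blocked_by=NULL are kept.
  - ticket 1 (Off by one): blocked_by=NULL -> NULL
  - ticket 2 (Memory leak): blocked_by=1 -> Off by one
  - ticket 3 (Wrong timezone): blocked_by=NULL -> NULL
  - ticket 4 (Slow page load): blocked_by=1 -> Off by one
  - ticket 5 (Race condition): blocked_by=4 -> Slow page load

SQL:
SELECT a.title AS item, b.title AS blocked_by
FROM tickets a
LEFT JOIN tickets b ON a.blocked_by = b.id

Result:
item           | blocked_by    
---------------+---------------
Off by one     | NULL          
Memory leak    | Off by one    
Wrong timezone | NULL          
Slow page load | Off by one    
Race condition | Slow page load


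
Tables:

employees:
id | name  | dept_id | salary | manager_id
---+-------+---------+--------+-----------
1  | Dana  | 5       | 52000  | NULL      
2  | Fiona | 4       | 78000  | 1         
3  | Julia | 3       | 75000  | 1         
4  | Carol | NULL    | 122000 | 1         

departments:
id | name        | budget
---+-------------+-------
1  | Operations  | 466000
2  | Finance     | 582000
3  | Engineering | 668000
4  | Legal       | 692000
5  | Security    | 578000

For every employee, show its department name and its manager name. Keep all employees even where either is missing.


Two LEFT JOINs from the same base table employees: one to departments via dept_id, one to employees itself via manager_id. Both are LEFT so every employee is preserved.
Match against departments:
  - employee 1 (Dana): dept_id=5 -> matches Security
  - employee 2 (Fiona): dept_id=4 -> matches Legal
  - employee 3 (Julia): dept_id=3 -> matches Engineering
  - employee 4 (Carol): dept_id=NULL, no match -> kept with NULL
Match against employees (self):
  - employee 1 (Dana): manager_id=NULL -> NULL
  - employee 2 (Fiona): manager_id=1 -> Dana
  - employee 3 (Julia): manager_id=1 -> Dana
  - employee 4 (Carol): manager_id=1 -> Dana

SQL:
SELECT a.name, b.name AS department, c.name AS manager
FROM employees a
LEFT JOIN departments b ON a.dept_id = b.id
LEFT JOIN employees c ON a.manager_id = c.id

Result:
name  | department  | manager
------+-------------+--------
Dana  | Security    | NULL   
Fiona | Legal       | Dana   
Julia | Engineering | Dana   
Carol | NULL        | Dana   


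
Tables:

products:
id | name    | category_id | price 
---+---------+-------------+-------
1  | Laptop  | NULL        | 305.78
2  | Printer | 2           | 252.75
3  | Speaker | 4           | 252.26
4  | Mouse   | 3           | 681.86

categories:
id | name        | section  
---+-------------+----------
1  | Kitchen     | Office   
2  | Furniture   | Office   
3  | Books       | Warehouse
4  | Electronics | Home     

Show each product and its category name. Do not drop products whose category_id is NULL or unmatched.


LEFT JOIN keeps every row from products (the left table); where category_id has no match in categories, the category columns become NULL. Walk through each product:
  - product 1 (Laptop): category_id=NULL, no match -> kept with NULL
  - product 2 (Printer): category_id=2 -> matches Furniture
  - product 3 (Speaker): category_id=4 -> matches Electronics
  - product 4 (Mouse): category_id=3 -> matches Books
All 4 rows appear; 1 has NULL category.

SQL:
SELECT a.name, b.name AS category
FROM products a
LEFT JOIN categories b ON a.category_id = b.id

Result:
name    | category   
--------+------------
Laptop  | NULL       
Printer | Furniture  
Speaker | Electronics
Mouse   | Books      


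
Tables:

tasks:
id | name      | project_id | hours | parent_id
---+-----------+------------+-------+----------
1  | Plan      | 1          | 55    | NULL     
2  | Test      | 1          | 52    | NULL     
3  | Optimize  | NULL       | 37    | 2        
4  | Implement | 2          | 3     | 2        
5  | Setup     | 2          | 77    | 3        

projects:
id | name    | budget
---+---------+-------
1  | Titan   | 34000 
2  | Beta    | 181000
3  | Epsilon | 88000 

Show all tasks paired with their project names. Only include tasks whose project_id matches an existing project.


INNER JOIN keeps only tasks rows whose project_id matches an id in projects. Walk through each task:
  - task 1 (Plan): project_id=1 -> matches Titan
  - task 2 (Test): project_id=1 -> matches Titan
  - task 3 (Optimize): project_id=NULL, no match -> dropped
  - task 4 (Implement): project_id=2 -> matches Beta
  - task 5 (Setup): project_id=2 -> matches Beta
So 1 of 5 rows is dropped.

SQL:
SELECT a.name, b.name AS project
FROM tasks a
INNER JOIN projects b ON a.project_id = b.id

Result:
name      | project
----------+--------
Plan      | Titan  
Test      | Titan  
Implement | Beta   
Setup     | Beta   


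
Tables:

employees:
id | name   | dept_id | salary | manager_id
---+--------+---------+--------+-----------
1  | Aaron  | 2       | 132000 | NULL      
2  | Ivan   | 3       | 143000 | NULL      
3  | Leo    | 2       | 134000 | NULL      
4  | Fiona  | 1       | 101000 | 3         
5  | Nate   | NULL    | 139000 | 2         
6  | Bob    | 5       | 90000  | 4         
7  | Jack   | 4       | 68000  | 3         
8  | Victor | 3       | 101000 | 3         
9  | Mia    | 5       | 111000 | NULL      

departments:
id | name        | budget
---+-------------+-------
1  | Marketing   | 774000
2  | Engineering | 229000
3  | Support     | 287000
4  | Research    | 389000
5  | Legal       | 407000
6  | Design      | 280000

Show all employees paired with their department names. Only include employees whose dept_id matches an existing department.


INNER JOIN keeps only employees rows whose dept_id matches an id in departments. Walk through each employee:
  - employee 1 (Aaron): dept_id=2 -> matches Engineering
  - employee 2 (Ivan): dept_id=3 -> matches Support
  - employee 3 (Leo): dept_id=2 -> matches Engineering
  - employee 4 (Fiona): dept_id=1 -> matches Marketing
  - employee 5 (Nate): dept_id=NULL, no match -> dropped
  - employee 6 (Bob): dept_id=5 -> matches Legal
  - employee 7 (Jack): dept_id=4 -> matches Research
  - employee 8 (Victor): dept_id=3 -> matches Support
  - employee 9 (Mia): dept_id=5 -> matches Legal
So 1 of 9 rows is dropped.

SQL:
SELECT a.name, b.name AS department
FROM employees a
INNER JOIN departments b ON a.dept_id = b.id

Result:
name   | department 
-------+------------
Aaron  | Engineering
Ivan   | Support    
Leo    | Engineering
Fiona  | Marketing  
Bob    | Legal      
Jack   | Research   
Victor | Support    
Mia    | Legal      


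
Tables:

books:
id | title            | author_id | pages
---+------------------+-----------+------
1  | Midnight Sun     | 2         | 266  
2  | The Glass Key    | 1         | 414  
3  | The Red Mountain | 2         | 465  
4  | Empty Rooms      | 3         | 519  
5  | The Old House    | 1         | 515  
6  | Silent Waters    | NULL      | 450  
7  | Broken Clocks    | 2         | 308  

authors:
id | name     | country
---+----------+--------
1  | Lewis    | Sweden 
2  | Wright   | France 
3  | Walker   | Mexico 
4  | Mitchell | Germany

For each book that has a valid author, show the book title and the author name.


INNER JOIN keeps only books rows whose author_id matches an id in authors. Walk through each book:
  - book 1 (Midnight Sun): author_id=2 -> matches Wright
  - book 2 (The Glass Key): author_id=1 -> matches Lewis
  - book 3 (The Red Mountain): author_id=2 -> matches Wright
  - book 4 (Empty Rooms): author_id=3 -> matches Walker
  - book 5 (The Old House): author_id=1 -> matches Lewis
  - book 6 (Silent Waters): author_id=NULL, no match -> dropped
  - book 7 (Broken Clocks): author_id=2 -> matches Wright
So 1 of 7 rows is dropped.

SQL:
SELECT a.title, b.name AS author
FROM books a
INNER JOIN authors b ON a.author_id = b.id

Result:
title            | author
-----------------+-------
Midnight Sun     | Wright
The Glass Key    | Lewis 
The Red Mountain | Wright
Empty Rooms      | Walker
The Old House    | Lewis 
Broken Clocks    | Wright


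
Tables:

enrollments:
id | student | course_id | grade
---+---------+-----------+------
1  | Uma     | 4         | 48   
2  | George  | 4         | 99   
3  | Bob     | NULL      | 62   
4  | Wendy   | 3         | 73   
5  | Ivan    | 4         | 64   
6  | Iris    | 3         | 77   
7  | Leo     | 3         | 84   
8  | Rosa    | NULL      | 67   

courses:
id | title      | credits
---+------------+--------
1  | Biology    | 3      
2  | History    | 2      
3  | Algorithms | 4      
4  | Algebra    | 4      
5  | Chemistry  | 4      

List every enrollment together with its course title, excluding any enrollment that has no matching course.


INNER JOIN keeps only enrollments rows whose course_id matches an id in courses. Walk through each enrollment:
  - enrollment 1 (Uma): course_id=4 -> matches Algebra
  - enrollment 2 (George): course_id=4 -> matches Algebra
  - enrollment 3 (Bob): course_id=NULL, no match -> dropped
  - enrollment 4 (Wendy): course_id=3 -> matches Algorithms
  - enrollment 5 (Ivan): course_id=4 -> matches Algebra
  - enrollment 6 (Iris): course_id=3 -> matches Algorithms
  - enrollment 7 (Leo): course_id=3 -> matches Algorithms
  - enrollment 8 (Rosa): course_id=NULL, no match -> dropped
So 2 of 8 rows are dropped.

SQL:
SELECT a.student, b.title AS course
FROM enrollments a
INNER JOIN courses b ON a.course_id = b.id

Result:
student | course    
--------+-----------
Uma     | Algebra   
George  | Algebra   
Wendy   | Algorithms
Ivan    | Algebra   
Iris    | Algorithms
Leo     | Algorithms
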